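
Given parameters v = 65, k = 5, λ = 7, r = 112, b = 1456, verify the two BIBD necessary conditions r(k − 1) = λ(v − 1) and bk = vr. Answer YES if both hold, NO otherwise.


Condition (i): r(k − 1) = 112·4 = 448; λ(v − 1) = 7·64 = 448. Match? YES.
Condition (ii): bk = 1456·5 = 7280; vr = 65·112 = 7280. Match? YES.
Both conditions hold? YES.

YES


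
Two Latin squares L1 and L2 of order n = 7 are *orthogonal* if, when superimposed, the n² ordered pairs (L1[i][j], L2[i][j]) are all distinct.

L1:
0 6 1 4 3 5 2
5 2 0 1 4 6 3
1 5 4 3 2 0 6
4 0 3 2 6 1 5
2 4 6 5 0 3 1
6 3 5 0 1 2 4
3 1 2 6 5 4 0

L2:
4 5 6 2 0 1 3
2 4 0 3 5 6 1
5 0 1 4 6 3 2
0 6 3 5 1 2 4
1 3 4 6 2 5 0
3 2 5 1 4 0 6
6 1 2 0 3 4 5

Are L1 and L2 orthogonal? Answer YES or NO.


Form the n² = 49 superimposed pairs (L1[i][j], L2[i][j]), row by row (rows and columns indexed from 0):
row 0: (0,4) (6,5) (1,6) (4,2) (3,0) (5,1) (2,3)
row 1: (5,2) (2,4) (0,0) (1,3) (4,5) (6,6) (3,1)
row 2: (1,5) (5,0) (4,1) (3,4) (2,6) (0,3) (6,2)
row 3: (4,0) (0,6) (3,3) (2,5) (6,1) (1,2) (5,4)
row 4: (2,1) (4,3) (6,4) (5,6) (0,2) (3,5) (1,0)
row 5: (6,3) (3,2) (5,5) (0,1) (1,4) (2,0) (4,6)
row 6: (3,6) (1,1) (2,2) (6,0) (5,3) (4,4) (0,5)
Orthogonality requires all 49 pairs distinct.
Check by first coordinate: for each symbol s of L1, list the L2 entries in the n cells where L1 = s; they must all differ.
  L1 = 0: L2 entries (in reading order) 4, 0, 3, 6, 2, 1, 5 — all 7 distinct ✓
  L1 = 1: L2 entries (in reading order) 6, 3, 5, 2, 0, 4, 1 — all 7 distinct ✓
  L1 = 2: L2 entries (in reading order) 3, 4, 6, 5, 1, 0, 2 — all 7 distinct ✓
  L1 = 3: L2 entries (in reading order) 0, 1, 4, 3, 5, 2, 6 — all 7 distinct ✓
  L1 = 4: L2 entries (in reading order) 2, 5, 1, 0, 3, 6, 4 — all 7 distinct ✓
  L1 = 5: L2 entries (in reading order) 1, 2, 0, 4, 6, 5, 3 — all 7 distinct ✓
  L1 = 6: L2 entries (in reading order) 5, 6, 2, 1, 4, 3, 0 — all 7 distinct ✓
Every symbol of L1 meets every symbol of L2 exactly once, so all 49 pairs are distinct (49 of 49).
Conclusion: YES.

YES


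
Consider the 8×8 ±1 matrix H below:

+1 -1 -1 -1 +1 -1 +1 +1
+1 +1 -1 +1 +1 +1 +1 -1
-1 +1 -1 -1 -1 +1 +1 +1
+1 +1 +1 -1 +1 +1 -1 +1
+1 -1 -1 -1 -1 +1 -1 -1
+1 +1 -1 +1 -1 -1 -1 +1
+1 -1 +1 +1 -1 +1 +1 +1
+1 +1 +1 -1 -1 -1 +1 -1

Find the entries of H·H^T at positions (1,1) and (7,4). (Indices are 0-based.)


Row 1 of H: [1, 1, -1, 1, 1, 1, 1, -1].
Row 4 of H: [1, -1, -1, -1, -1, 1, -1, -1].
Row 7 of H: [1, 1, 1, -1, -1, -1, 1, -1].
(H·H^T)[1][1] = Σ_j H[1][j]·H[1][j] = (1)² + (1)² + (-1)² + (1)² + (1)² + (1)² + (1)² + (-1)² = 1 + 1 + 1 + 1 + 1 + 1 + 1 + 1 = 8.
(H·H^T)[7][4] = Σ_j H[7][j]·H[4][j] = (1)·(1) + (1)·(-1) + (1)·(-1) + (-1)·(-1) + (-1)·(-1) + (-1)·(1) + (1)·(-1) + (-1)·(-1) = 1 + -1 + -1 + 1 + 1 + -1 + -1 + 1 = 0.
So rows 7 and 4 are orthogonal; the diagonal entry equals n = 8.

(1,1) entry = 8; (7,4) entry = 0.


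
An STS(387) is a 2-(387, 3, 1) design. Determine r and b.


An STS(v) is a 2-(v, 3, 1) BIBD: block size k = 3, λ = 1.
Replication: r(k − 1) = λ(v − 1) ⇒ r·2 = 387 − 1 = 386 ⇒ r = 193.
Block count: bk = vr ⇒ b·3 = 387·193 = 74691 ⇒ b = 24897.

r = 193, b = 24897.


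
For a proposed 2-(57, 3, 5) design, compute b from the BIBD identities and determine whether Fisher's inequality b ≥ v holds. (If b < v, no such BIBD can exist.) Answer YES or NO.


r = λ(v − 1)/(k − 1) = 5·56/2 = 140.
b = vr/k = 57·140/3 = 2660.
Fisher's inequality: b ≥ v ⇔ 2660 ≥ 57? YES.

YES


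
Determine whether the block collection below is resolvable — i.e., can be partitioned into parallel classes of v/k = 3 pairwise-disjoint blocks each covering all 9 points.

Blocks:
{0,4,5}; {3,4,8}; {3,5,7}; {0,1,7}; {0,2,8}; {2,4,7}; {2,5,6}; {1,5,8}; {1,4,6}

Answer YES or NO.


v = 9, block size k = 3, number of blocks = 9.
For resolvability, blocks must partition into parallel classes of size v/k = 3.
Total blocks must therefore be a multiple of 3: 9 = 3·3 + 0 ⇒ divisible ✓.
Consider block {0,4,5}. It intersects every other block in the collection, so no parallel class of size 3 can contain it.
Since every block must belong to some parallel class in a resolution, the collection cannot be partitioned into parallel classes.
Resolvable? NO.

NO


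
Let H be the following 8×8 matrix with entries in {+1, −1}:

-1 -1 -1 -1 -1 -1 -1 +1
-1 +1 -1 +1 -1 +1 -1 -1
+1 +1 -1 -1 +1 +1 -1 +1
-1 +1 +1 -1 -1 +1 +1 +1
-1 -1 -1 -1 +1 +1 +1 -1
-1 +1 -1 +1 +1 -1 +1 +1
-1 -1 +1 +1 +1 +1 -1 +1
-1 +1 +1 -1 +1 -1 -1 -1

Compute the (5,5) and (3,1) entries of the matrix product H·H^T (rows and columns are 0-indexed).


Row 1 of H: [-1, 1, -1, 1, -1, 1, -1, -1].
Row 3 of H: [-1, 1, 1, -1, -1, 1, 1, 1].
Row 5 of H: [-1, 1, -1, 1, 1, -1, 1, 1].
(H·H^T)[5][5] = Σ_j H[5][j]·H[5][j] = (-1)² + (1)² + (-1)² + (1)² + (1)² + (-1)² + (1)² + (1)² = 1 + 1 + 1 + 1 + 1 + 1 + 1 + 1 = 8.
(H·H^T)[3][1] = Σ_j H[3][j]·H[1][j] = (-1)·(-1) + (1)·(1) + (1)·(-1) + (-1)·(1) + (-1)·(-1) + (1)·(1) + (1)·(-1) + (1)·(-1) = 1 + 1 + -1 + -1 + 1 + 1 + -1 + -1 = 0.
So rows 3 and 1 are orthogonal; the diagonal entry equals n = 8.

(5,5) entry = 8; (3,1) entry = 0.


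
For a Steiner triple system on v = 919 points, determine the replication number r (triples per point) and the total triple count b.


An STS(v) is a 2-(v, 3, 1) BIBD: block size k = 3, λ = 1.
Replication: r(k − 1) = λ(v − 1) ⇒ r·2 = 919 − 1 = 918 ⇒ r = 459.
Block count: b = v(v − 1)/6 = 919·918/6 = 843642/6 = 140607.

r = 459, b = 140607.


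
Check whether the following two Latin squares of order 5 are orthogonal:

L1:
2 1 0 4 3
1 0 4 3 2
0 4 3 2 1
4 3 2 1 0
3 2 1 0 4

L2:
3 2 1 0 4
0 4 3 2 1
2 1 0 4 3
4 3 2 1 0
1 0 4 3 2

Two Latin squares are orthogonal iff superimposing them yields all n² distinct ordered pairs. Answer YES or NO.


Form the n² = 25 superimposed pairs (L1[i][j], L2[i][j]), row by row (rows and columns indexed from 0):
row 0: (2,3) (1,2) (0,1) (4,0) (3,4)
row 1: (1,0) (0,4) (4,3) (3,2) (2,1)
row 2: (0,2) (4,1) (3,0) (2,4) (1,3)
row 3: (4,4) (3,3) (2,2) (1,1) (0,0)
row 4: (3,1) (2,0) (1,4) (0,3) (4,2)
Orthogonality requires all 25 pairs distinct.
Check by first coordinate: for each symbol s of L1, list the L2 entries in the n cells where L1 = s; they must all differ.
  L1 = 0: L2 entries (in reading order) 1, 4, 2, 0, 3 — all 5 distinct ✓
  L1 = 1: L2 entries (in reading order) 2, 0, 3, 1, 4 — all 5 distinct ✓
  L1 = 2: L2 entries (in reading order) 3, 1, 4, 2, 0 — all 5 distinct ✓
  L1 = 3: L2 entries (in reading order) 4, 2, 0, 3, 1 — all 5 distinct ✓
  L1 = 4: L2 entries (in reading order) 0, 3, 1, 4, 2 — all 5 distinct ✓
Every symbol of L1 meets every symbol of L2 exactly once, so all 25 pairs are distinct (25 of 25).
Conclusion: YES.

YES


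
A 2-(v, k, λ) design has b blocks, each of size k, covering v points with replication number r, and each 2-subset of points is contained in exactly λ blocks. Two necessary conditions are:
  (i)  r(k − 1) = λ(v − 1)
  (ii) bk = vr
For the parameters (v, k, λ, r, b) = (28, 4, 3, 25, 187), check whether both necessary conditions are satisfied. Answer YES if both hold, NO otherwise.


Condition (i): r(k − 1) = 25·3 = 75; λ(v − 1) = 3·27 = 81. Match? NO.
Condition (ii): bk = 187·4 = 748; vr = 28·25 = 700. Match? NO.
Both conditions hold? NO.

NO


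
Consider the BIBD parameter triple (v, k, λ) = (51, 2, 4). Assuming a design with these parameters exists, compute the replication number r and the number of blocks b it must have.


Any 2-(v, k, λ) BIBD satisfies two necessary conditions:
  (i)  Each point sits in r blocks, and counting incidences through any fixed point gives r(k − 1) = λ(v − 1), so r = λ(v − 1)/(k − 1).
  (ii) Total incidences bk = vr, so b = vr/k.
Step 1: r = λ(v − 1)/(k − 1) = 4·(51 − 1)/(2 − 1) = 4·50/1 = 200/1 = 200.
Step 2: b = vr/k = 51·200/2 = 10200/2 = 5100.
Check integrality: r = 200 ∈ Z ✓, b = 5100 ∈ Z ✓.
(These identities are necessary conditions: they determine r and b for any design with these parameters, but do not by themselves prove that one exists.)

r = 200, b = 5100.


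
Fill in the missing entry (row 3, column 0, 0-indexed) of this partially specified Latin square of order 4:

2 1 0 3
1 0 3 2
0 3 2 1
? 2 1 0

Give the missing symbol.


Row 3 contains symbols [0, 1, 2] — missing [3].
Column 0 contains symbols [0, 1, 2] — missing [3].
The missing symbol must appear in both missing sets; intersection = [3].
Therefore the hidden value is 3.

Missing value = 3.


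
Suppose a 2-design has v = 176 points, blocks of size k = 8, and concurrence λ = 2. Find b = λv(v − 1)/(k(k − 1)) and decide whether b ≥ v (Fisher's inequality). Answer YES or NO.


b = λv(v − 1)/(k(k − 1)) = 2·176·175/(8·7) = 61600/56 = 1100.
Compare with v = 176: b ≥ v, so Fisher's inequality holds.

YES


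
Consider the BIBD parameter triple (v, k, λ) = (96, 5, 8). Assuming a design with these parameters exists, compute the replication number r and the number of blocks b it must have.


Any 2-(v, k, λ) BIBD satisfies two necessary conditions:
  (i)  Each point sits in r blocks, and counting incidences through any fixed point gives r(k − 1) = λ(v − 1), so r = λ(v − 1)/(k − 1).
  (ii) Total incidences bk = vr, so b = vr/k.
Step 1: r = λ(v − 1)/(k − 1) = 8·(96 − 1)/(5 − 1) = 8·95/4 = 760/4 = 190.
Step 2: b = vr/k = 96·190/5 = 18240/5 = 3648.
Check integrality: r = 190 ∈ Z ✓, b = 3648 ∈ Z ✓.
(These identities are necessary conditions: they determine r and b for any design with these parameters, but do not by themselves prove that one exists.)

r = 190, b = 3648.


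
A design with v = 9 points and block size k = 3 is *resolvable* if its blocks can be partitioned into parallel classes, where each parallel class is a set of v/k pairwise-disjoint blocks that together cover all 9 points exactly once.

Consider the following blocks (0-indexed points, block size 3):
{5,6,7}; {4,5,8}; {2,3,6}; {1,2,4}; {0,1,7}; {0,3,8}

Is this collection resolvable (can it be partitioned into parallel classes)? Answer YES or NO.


v = 9, block size k = 3, number of blocks = 6.
For resolvability, blocks must partition into parallel classes of size v/k = 3.
Total blocks must therefore be a multiple of 3: 6 = 3·2 + 0 ⇒ divisible ✓.
Greedy packing gives 2 candidate class(es). Each should be a full parallel class (size 3, covers all 9 points).
  Class 1 (3 blocks): {5,6,7}; {1,2,4}; {0,3,8}. Points covered: [0, 1, 2, 3, 4, 5, 6, 7, 8].
  Class 2 (3 blocks): {4,5,8}; {2,3,6}; {0,1,7}. Points covered: [0, 1, 2, 3, 4, 5, 6, 7, 8].
All classes full (size 3)? YES. All classes cover every point? YES.
Resolvable? YES.

YES


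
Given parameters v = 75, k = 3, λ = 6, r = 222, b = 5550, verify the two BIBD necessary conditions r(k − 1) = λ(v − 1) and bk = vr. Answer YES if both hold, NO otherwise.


Condition (i): r(k − 1) = 222·2 = 444; λ(v − 1) = 6·74 = 444. Match? YES.
Condition (ii): bk = 5550·3 = 16650; vr = 75·222 = 16650. Match? YES.
Both conditions hold? YES.

YES


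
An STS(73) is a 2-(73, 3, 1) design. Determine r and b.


An STS(v) is a 2-(v, 3, 1) BIBD: block size k = 3, λ = 1.
Replication: r(k − 1) = λ(v − 1) ⇒ r·2 = 73 − 1 = 72 ⇒ r = 36.
Block count: bk = vr ⇒ b·3 = 73·36 = 2628 ⇒ b = 876.

r = 36, b = 876.


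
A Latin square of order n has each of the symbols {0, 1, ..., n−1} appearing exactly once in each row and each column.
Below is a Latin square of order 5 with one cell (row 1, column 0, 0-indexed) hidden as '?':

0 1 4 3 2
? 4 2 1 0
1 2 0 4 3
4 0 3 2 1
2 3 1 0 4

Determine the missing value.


Row 1 contains symbols [0, 1, 2, 4] — missing [3].
Column 0 contains symbols [0, 1, 2, 4] — missing [3].
The missing symbol must appear in both missing sets; intersection = [3].
Therefore the hidden value is 3.

Missing value = 3.


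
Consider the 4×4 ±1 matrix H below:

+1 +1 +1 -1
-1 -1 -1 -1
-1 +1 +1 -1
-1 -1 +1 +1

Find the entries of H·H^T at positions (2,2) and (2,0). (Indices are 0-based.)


Row 0 of H: [1, 1, 1, -1].
Row 2 of H: [-1, 1, 1, -1].
(H·H^T)[2][2] = Σ_j H[2][j]·H[2][j] = (-1)² + (1)² + (1)² + (-1)² = 1 + 1 + 1 + 1 = 4.
(H·H^T)[2][0] = Σ_j H[2][j]·H[0][j] = (-1)·(1) + (1)·(1) + (1)·(1) + (-1)·(-1) = -1 + 1 + 1 + 1 = 2.
Rows 2 and 0 are not orthogonal (dot product = 2 ≠ 0), so H is not a Hadamard matrix.

(2,2) entry = 4; (2,0) entry = 2.


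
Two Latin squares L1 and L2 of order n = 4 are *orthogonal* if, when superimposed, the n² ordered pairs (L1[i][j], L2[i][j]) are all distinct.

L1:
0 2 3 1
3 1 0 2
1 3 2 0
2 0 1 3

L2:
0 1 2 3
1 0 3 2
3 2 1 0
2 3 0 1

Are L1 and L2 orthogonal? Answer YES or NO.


Form the n² = 16 superimposed pairs (L1[i][j], L2[i][j]), row by row (rows and columns indexed from 0):
row 0: (0,0) (2,1) (3,2) (1,3)
row 1: (3,1) (1,0) (0,3) (2,2)
row 2: (1,3) (3,2) (2,1) (0,0)
row 3: (2,2) (0,3) (1,0) (3,1)
Orthogonality requires all 16 pairs distinct.
But the pair (1,3) repeats: cell (0,3) has L1 = 1, L2 = 3, and cell (2,0) has L1 = 1, L2 = 3.
A repeated pair means some other pair never occurs (only 8 distinct pairs out of 16), so the squares are not orthogonal.
Conclusion: NO.

NO


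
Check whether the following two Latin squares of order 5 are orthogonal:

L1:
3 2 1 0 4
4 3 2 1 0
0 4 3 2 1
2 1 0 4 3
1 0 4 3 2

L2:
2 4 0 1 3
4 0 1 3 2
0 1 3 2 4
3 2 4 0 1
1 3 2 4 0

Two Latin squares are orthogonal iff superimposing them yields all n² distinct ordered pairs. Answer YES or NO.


Form the n² = 25 superimposed pairs (L1[i][j], L2[i][j]), row by row (rows and columns indexed from 0):
row 0: (3,2) (2,4) (1,0) (0,1) (4,3)
row 1: (4,4) (3,0) (2,1) (1,3) (0,2)
row 2: (0,0) (4,1) (3,3) (2,2) (1,4)
row 3: (2,3) (1,2) (0,4) (4,0) (3,1)
row 4: (1,1) (0,3) (4,2) (3,4) (2,0)
Orthogonality requires all 25 pairs distinct.
Check by first coordinate: for each symbol s of L1, list the L2 entries in the n cells where L1 = s; they must all differ.
  L1 = 0: L2 entries (in reading order) 1, 2, 0, 4, 3 — all 5 distinct ✓
  L1 = 1: L2 entries (in reading order) 0, 3, 4, 2, 1 — all 5 distinct ✓
  L1 = 2: L2 entries (in reading order) 4, 1, 2, 3, 0 — all 5 distinct ✓
  L1 = 3: L2 entries (in reading order) 2, 0, 3, 1, 4 — all 5 distinct ✓
  L1 = 4: L2 entries (in reading order) 3, 4, 1, 0, 2 — all 5 distinct ✓
Every symbol of L1 meets every symbol of L2 exactly once, so all 25 pairs are distinct (25 of 25).
Conclusion: YES.

YES


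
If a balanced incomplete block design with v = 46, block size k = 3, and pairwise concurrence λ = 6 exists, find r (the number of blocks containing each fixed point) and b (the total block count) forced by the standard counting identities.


Any 2-(v, k, λ) BIBD satisfies two necessary conditions:
  (i)  Each point sits in r blocks, and counting incidences through any fixed point gives r(k − 1) = λ(v − 1), so r = λ(v − 1)/(k − 1).
  (ii) Total incidences bk = vr, so b = vr/k.
Step 1: r = λ(v − 1)/(k − 1) = 6·(46 − 1)/(3 − 1) = 6·45/2 = 270/2 = 135.
Step 2: b = vr/k = 46·135/3 = 6210/3 = 2070.
Check integrality: r = 135 ∈ Z ✓, b = 2070 ∈ Z ✓.
(These identities are necessary conditions: they determine r and b for any design with these parameters, but do not by themselves prove that one exists.)

r = 135, b = 2070.


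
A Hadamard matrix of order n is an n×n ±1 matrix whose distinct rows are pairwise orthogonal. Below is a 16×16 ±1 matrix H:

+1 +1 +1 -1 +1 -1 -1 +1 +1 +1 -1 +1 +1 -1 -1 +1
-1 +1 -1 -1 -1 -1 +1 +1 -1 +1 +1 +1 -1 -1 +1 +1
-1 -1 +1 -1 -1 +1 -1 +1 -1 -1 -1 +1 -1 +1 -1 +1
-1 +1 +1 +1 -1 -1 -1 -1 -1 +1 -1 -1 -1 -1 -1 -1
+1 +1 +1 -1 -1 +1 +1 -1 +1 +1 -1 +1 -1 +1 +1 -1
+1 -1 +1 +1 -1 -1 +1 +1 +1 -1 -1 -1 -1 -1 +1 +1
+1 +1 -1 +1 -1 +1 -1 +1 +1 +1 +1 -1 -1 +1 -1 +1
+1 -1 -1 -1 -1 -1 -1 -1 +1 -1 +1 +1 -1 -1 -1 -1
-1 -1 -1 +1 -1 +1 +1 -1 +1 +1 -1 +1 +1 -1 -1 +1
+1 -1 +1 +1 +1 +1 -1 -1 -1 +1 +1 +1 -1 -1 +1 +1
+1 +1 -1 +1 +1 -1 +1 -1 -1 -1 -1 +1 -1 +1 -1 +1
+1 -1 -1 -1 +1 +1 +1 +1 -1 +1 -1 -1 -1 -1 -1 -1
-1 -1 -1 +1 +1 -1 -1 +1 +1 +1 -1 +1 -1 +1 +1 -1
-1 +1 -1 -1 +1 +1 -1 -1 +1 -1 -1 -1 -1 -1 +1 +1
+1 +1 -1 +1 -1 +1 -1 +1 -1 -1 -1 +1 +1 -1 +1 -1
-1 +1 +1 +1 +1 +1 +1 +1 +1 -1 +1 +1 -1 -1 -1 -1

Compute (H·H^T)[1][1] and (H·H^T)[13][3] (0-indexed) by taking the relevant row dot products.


Row 1 of H: [-1, 1, -1, -1, -1, -1, 1, 1, -1, 1, 1, 1, -1, -1, 1, 1].
Row 3 of H: [-1, 1, 1, 1, -1, -1, -1, -1, -1, 1, -1, -1, -1, -1, -1, -1].
Row 13 of H: [-1, 1, -1, -1, 1, 1, -1, -1, 1, -1, -1, -1, -1, -1, 1, 1].
(H·H^T)[1][1] = Σ_j H[1][j]·H[1][j] = (-1)² + (1)² + (-1)² + (-1)² + (-1)² + (-1)² + (1)² + (1)² + (-1)² + (1)² + (1)² + (1)² + (-1)² + (-1)² + (1)² + (1)² = 1 + 1 + 1 + 1 + 1 + 1 + 1 + 1 + 1 + 1 + 1 + 1 + 1 + 1 + 1 + 1 = 16.
(H·H^T)[13][3] = Σ_j H[13][j]·H[3][j] = (-1)·(-1) + (1)·(1) + (-1)·(1) + (-1)·(1) + (1)·(-1) + (1)·(-1) + (-1)·(-1) + (-1)·(-1) + (1)·(-1) + (-1)·(1) + (-1)·(-1) + (-1)·(-1) + (-1)·(-1) + (-1)·(-1) + (1)·(-1) + (1)·(-1) = 1 + 1 + -1 + -1 + -1 + -1 + 1 + 1 + -1 + -1 + 1 + 1 + 1 + 1 + -1 + -1 = 0.
So rows 13 and 3 are orthogonal; the diagonal entry equals n = 16.

(1,1) entry = 16; (13,3) entry = 0.


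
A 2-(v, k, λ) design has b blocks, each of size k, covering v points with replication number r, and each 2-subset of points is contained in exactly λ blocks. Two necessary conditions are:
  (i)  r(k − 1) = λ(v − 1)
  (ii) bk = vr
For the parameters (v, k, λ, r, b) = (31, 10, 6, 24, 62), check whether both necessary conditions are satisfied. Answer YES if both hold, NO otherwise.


Condition (i): r(k − 1) = 24·9 = 216; λ(v − 1) = 6·30 = 180. Match? NO.
Condition (ii): bk = 62·10 = 620; vr = 31·24 = 744. Match? NO.
Both conditions hold? NO.

NO


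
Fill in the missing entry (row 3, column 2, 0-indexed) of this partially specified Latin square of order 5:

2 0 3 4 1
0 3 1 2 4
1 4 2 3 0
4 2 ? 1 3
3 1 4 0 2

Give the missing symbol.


Row 3 contains symbols [1, 2, 3, 4] — missing [0].
Column 2 contains symbols [1, 2, 3, 4] — missing [0].
The missing symbol must appear in both missing sets; intersection = [0].
Therefore the hidden value is 0.

Missing value = 0.


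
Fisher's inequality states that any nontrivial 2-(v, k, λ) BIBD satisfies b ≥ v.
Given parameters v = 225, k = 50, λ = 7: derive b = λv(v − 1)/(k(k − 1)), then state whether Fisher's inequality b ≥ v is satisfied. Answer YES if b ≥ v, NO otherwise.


b = λv(v − 1)/(k(k − 1)) = 7·225·224/(50·49) = 352800/2450 = 144.
Compare with v = 225: b < v, so Fisher's inequality fails.

NO


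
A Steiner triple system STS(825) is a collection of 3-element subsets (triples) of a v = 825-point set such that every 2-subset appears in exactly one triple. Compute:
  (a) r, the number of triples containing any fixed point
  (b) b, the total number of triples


An STS(v) is a 2-(v, 3, 1) BIBD: block size k = 3, λ = 1.
Replication: r(k − 1) = λ(v − 1) ⇒ r·2 = 825 − 1 = 824 ⇒ r = 412.
Block count: bk = vr ⇒ b·3 = 825·412 = 339900 ⇒ b = 113300.

r = 412, b = 113300.


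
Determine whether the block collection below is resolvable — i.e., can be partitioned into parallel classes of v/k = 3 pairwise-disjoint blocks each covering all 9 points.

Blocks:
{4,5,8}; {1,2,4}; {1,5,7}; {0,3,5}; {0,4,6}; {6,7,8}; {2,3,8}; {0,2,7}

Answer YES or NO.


v = 9, block size k = 3, number of blocks = 8.
For resolvability, blocks must partition into parallel classes of size v/k = 3.
Total blocks must therefore be a multiple of 3: 8 = 3·2 + 2 ⇒ not divisible ✗.
Resolvable? NO.

NO


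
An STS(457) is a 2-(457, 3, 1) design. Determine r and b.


An STS(v) is a 2-(v, 3, 1) BIBD: block size k = 3, λ = 1.
Replication: r(k − 1) = λ(v − 1) ⇒ r·2 = 457 − 1 = 456 ⇒ r = 228.
Block count: bk = vr ⇒ b·3 = 457·228 = 104196 ⇒ b = 34732.

r = 228, b = 34732.


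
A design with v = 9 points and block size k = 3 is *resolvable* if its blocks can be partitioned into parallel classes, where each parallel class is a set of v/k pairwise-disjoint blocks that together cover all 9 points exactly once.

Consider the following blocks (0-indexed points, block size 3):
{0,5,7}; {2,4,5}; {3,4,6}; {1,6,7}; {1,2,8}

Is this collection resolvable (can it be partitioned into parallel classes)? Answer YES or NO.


v = 9, block size k = 3, number of blocks = 5.
For resolvability, blocks must partition into parallel classes of size v/k = 3.
Total blocks must therefore be a multiple of 3: 5 = 3·1 + 2 ⇒ not divisible ✗.
Resolvable? NO.

NO


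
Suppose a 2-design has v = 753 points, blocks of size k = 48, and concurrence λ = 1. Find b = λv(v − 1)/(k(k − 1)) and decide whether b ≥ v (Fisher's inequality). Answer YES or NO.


b = λv(v − 1)/(k(k − 1)) = 1·753·752/(48·47) = 566256/2256 = 251.
Compare with v = 753: b < v, so Fisher's inequality fails.

NO


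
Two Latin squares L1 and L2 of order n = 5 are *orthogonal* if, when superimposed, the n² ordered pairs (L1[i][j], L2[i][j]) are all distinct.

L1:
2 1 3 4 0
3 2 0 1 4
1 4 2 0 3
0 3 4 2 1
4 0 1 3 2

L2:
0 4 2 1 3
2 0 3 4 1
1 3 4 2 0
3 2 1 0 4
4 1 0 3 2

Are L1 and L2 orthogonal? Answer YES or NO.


Form the n² = 25 superimposed pairs (L1[i][j], L2[i][j]), row by row (rows and columns indexed from 0):
row 0: (2,0) (1,4) (3,2) (4,1) (0,3)
row 1: (3,2) (2,0) (0,3) (1,4) (4,1)
row 2: (1,1) (4,3) (2,4) (0,2) (3,0)
row 3: (0,3) (3,2) (4,1) (2,0) (1,4)
row 4: (4,4) (0,1) (1,0) (3,3) (2,2)
Orthogonality requires all 25 pairs distinct.
But the pair (3,2) repeats: cell (0,2) has L1 = 3, L2 = 2, and cell (1,0) has L1 = 3, L2 = 2.
A repeated pair means some other pair never occurs (only 15 distinct pairs out of 25), so the squares are not orthogonal.
Conclusion: NO.

NO


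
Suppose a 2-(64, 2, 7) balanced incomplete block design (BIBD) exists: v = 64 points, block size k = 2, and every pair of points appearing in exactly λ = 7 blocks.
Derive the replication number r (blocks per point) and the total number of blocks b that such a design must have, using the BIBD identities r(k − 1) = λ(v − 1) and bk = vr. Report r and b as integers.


Any 2-(v, k, λ) BIBD satisfies two necessary conditions:
  (i)  Each point sits in r blocks, and counting incidences through any fixed point gives r(k − 1) = λ(v − 1), so r = λ(v − 1)/(k − 1).
  (ii) Total incidences bk = vr, so b = vr/k.
Step 1: r = λ(v − 1)/(k − 1) = 7·(64 − 1)/(2 − 1) = 7·63/1 = 441/1 = 441.
Step 2: b = vr/k = 64·441/2 = 28224/2 = 14112.
Check integrality: r = 441 ∈ Z ✓, b = 14112 ∈ Z ✓.
(These identities are necessary conditions: they determine r and b for any design with these parameters, but do not by themselves prove that one exists.)

r = 441, b = 14112.


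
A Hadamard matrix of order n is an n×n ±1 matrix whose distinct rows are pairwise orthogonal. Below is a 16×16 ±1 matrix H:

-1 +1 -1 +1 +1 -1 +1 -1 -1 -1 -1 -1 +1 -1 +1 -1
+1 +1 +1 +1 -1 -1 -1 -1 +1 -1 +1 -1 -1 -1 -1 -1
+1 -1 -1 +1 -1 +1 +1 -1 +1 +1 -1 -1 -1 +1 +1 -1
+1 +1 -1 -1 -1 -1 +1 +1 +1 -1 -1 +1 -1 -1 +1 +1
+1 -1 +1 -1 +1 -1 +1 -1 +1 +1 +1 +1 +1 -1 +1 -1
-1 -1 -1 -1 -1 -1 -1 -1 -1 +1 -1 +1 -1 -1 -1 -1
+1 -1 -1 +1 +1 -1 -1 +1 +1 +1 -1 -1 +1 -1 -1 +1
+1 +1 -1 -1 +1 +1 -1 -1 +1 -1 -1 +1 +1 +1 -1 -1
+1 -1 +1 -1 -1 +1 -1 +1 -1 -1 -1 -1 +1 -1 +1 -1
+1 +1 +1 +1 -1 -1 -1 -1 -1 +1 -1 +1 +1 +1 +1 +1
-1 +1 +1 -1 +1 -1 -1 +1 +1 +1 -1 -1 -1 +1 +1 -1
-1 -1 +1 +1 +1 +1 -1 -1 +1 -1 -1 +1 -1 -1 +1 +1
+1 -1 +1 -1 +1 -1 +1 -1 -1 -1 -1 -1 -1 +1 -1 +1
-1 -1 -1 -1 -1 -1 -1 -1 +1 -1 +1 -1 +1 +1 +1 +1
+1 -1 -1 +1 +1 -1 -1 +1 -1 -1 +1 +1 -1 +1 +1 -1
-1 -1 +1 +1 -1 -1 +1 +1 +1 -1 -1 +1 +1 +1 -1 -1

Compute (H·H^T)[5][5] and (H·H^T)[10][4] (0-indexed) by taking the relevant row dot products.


Row 4 of H: [1, -1, 1, -1, 1, -1, 1, -1, 1, 1, 1, 1, 1, -1, 1, -1].
Row 5 of H: [-1, -1, -1, -1, -1, -1, -1, -1, -1, 1, -1, 1, -1, -1, -1, -1].
Row 10 of H: [-1, 1, 1, -1, 1, -1, -1, 1, 1, 1, -1, -1, -1, 1, 1, -1].
(H·H^T)[5][5] = Σ_j H[5][j]·H[5][j] = (-1)² + (-1)² + (-1)² + (-1)² + (-1)² + (-1)² + (-1)² + (-1)² + (-1)² + (1)² + (-1)² + (1)² + (-1)² + (-1)² + (-1)² + (-1)² = 1 + 1 + 1 + 1 + 1 + 1 + 1 + 1 + 1 + 1 + 1 + 1 + 1 + 1 + 1 + 1 = 16.
(H·H^T)[10][4] = Σ_j H[10][j]·H[4][j] = (-1)·(1) + (1)·(-1) + (1)·(1) + (-1)·(-1) + (1)·(1) + (-1)·(-1) + (-1)·(1) + (1)·(-1) + (1)·(1) + (1)·(1) + (-1)·(1) + (-1)·(1) + (-1)·(1) + (1)·(-1) + (1)·(1) + (-1)·(-1) = -1 + -1 + 1 + 1 + 1 + 1 + -1 + -1 + 1 + 1 + -1 + -1 + -1 + -1 + 1 + 1 = 0.
So rows 10 and 4 are orthogonal; the diagonal entry equals n = 16.

(5,5) entry = 16; (10,4) entry = 0.


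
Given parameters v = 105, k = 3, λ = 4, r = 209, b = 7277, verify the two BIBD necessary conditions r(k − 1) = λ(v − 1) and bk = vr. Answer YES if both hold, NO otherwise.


Condition (i): r(k − 1) = 209·2 = 418; λ(v − 1) = 4·104 = 416. Match? NO.
Condition (ii): bk = 7277·3 = 21831; vr = 105·209 = 21945. Match? NO.
Both conditions hold? NO.

NO


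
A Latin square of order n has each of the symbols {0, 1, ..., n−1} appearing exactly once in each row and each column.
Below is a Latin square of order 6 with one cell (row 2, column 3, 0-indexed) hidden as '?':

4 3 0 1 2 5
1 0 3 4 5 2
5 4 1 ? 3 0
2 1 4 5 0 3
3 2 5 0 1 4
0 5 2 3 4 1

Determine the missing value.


Row 2 contains symbols [0, 1, 3, 4, 5] — missing [2].
Column 3 contains symbols [0, 1, 3, 4, 5] — missing [2].
The missing symbol must appear in both missing sets; intersection = [2].
Therefore the hidden value is 2.

Missing value = 2.


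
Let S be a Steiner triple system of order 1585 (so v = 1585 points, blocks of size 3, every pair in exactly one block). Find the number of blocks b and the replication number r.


An STS(v) is a 2-(v, 3, 1) BIBD: block size k = 3, λ = 1.
Replication: r(k − 1) = λ(v − 1) ⇒ r·2 = 1585 − 1 = 1584 ⇒ r = 792.
Block count: bk = vr ⇒ b·3 = 1585·792 = 1255320 ⇒ b = 418440.
(Check via b = v(v − 1)/6 = 1585·1584/6 = 2510640/6 = 418440.)

r = 792, b = 418440.


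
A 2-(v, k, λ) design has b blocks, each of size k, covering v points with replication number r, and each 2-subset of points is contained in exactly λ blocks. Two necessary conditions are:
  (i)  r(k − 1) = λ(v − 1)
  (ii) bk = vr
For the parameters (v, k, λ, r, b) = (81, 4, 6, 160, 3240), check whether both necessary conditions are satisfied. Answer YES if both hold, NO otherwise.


Condition (i): r(k − 1) = 160·3 = 480; λ(v − 1) = 6·80 = 480. Match? YES.
Condition (ii): bk = 3240·4 = 12960; vr = 81·160 = 12960. Match? YES.
Both conditions hold? YES.

YES


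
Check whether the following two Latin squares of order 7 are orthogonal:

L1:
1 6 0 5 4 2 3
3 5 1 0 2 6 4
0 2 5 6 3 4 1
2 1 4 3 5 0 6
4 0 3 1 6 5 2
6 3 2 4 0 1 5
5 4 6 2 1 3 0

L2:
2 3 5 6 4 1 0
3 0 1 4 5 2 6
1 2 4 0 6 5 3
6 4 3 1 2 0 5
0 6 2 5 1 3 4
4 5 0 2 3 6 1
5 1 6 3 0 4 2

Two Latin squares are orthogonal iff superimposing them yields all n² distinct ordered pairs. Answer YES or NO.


Form the n² = 49 superimposed pairs (L1[i][j], L2[i][j]), row by row (rows and columns indexed from 0):
row 0: (1,2) (6,3) (0,5) (5,6) (4,4) (2,1) (3,0)
row 1: (3,3) (5,0) (1,1) (0,4) (2,5) (6,2) (4,6)
row 2: (0,1) (2,2) (5,4) (6,0) (3,6) (4,5) (1,3)
row 3: (2,6) (1,4) (4,3) (3,1) (5,2) (0,0) (6,5)
row 4: (4,0) (0,6) (3,2) (1,5) (6,1) (5,3) (2,4)
row 5: (6,4) (3,5) (2,0) (4,2) (0,3) (1,6) (5,1)
row 6: (5,5) (4,1) (6,6) (2,3) (1,0) (3,4) (0,2)
Orthogonality requires all 49 pairs distinct.
Check by first coordinate: for each symbol s of L1, list the L2 entries in the n cells where L1 = s; they must all differ.
  L1 = 0: L2 entries (in reading order) 5, 4, 1, 0, 6, 3, 2 — all 7 distinct ✓
  L1 = 1: L2 entries (in reading order) 2, 1, 3, 4, 5, 6, 0 — all 7 distinct ✓
  L1 = 2: L2 entries (in reading order) 1, 5, 2, 6, 4, 0, 3 — all 7 distinct ✓
  L1 = 3: L2 entries (in reading order) 0, 3, 6, 1, 2, 5, 4 — all 7 distinct ✓
  L1 = 4: L2 entries (in reading order) 4, 6, 5, 3, 0, 2, 1 — all 7 distinct ✓
  L1 = 5: L2 entries (in reading order) 6, 0, 4, 2, 3, 1, 5 — all 7 distinct ✓
  L1 = 6: L2 entries (in reading order) 3, 2, 0, 5, 1, 4, 6 — all 7 distinct ✓
Every symbol of L1 meets every symbol of L2 exactly once, so all 49 pairs are distinct (49 of 49).
Conclusion: YES.

YES


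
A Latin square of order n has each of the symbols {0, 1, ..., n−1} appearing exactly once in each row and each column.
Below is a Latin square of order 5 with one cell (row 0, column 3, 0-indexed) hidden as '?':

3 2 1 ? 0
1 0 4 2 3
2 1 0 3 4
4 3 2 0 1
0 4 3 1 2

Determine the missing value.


Row 0 contains symbols [0, 1, 2, 3] — missing [4].
Column 3 contains symbols [0, 1, 2, 3] — missing [4].
The missing symbol must appear in both missing sets; intersection = [4].
Therefore the hidden value is 4.

Missing value = 4.


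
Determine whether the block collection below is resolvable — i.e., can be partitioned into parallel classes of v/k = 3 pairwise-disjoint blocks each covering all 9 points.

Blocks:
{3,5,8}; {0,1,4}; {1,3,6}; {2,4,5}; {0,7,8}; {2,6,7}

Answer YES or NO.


v = 9, block size k = 3, number of blocks = 6.
For resolvability, blocks must partition into parallel classes of size v/k = 3.
Total blocks must therefore be a multiple of 3: 6 = 3·2 + 0 ⇒ divisible ✓.
Greedy packing gives 2 candidate class(es). Each should be a full parallel class (size 3, covers all 9 points).
  Class 1 (3 blocks): {3,5,8}; {0,1,4}; {2,6,7}. Points covered: [0, 1, 2, 3, 4, 5, 6, 7, 8].
  Class 2 (3 blocks): {1,3,6}; {2,4,5}; {0,7,8}. Points covered: [0, 1, 2, 3, 4, 5, 6, 7, 8].
All classes full (size 3)? YES. All classes cover every point? YES.
Resolvable? YES.

YES


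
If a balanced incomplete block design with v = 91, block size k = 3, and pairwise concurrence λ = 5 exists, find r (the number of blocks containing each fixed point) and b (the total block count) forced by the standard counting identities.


Any 2-(v, k, λ) BIBD satisfies two necessary conditions:
  (i)  Each point sits in r blocks, and counting incidences through any fixed point gives r(k − 1) = λ(v − 1), so r = λ(v − 1)/(k − 1).
  (ii) Total incidences bk = vr, so b = vr/k.
Step 1: r = λ(v − 1)/(k − 1) = 5·(91 − 1)/(3 − 1) = 5·90/2 = 450/2 = 225.
Step 2: b = vr/k = 91·225/3 = 20475/3 = 6825.
Check integrality: r = 225 ∈ Z ✓, b = 6825 ∈ Z ✓.
(These identities are necessary conditions: they determine r and b for any design with these parameters, but do not by themselves prove that one exists.)

r = 225, b = 6825.


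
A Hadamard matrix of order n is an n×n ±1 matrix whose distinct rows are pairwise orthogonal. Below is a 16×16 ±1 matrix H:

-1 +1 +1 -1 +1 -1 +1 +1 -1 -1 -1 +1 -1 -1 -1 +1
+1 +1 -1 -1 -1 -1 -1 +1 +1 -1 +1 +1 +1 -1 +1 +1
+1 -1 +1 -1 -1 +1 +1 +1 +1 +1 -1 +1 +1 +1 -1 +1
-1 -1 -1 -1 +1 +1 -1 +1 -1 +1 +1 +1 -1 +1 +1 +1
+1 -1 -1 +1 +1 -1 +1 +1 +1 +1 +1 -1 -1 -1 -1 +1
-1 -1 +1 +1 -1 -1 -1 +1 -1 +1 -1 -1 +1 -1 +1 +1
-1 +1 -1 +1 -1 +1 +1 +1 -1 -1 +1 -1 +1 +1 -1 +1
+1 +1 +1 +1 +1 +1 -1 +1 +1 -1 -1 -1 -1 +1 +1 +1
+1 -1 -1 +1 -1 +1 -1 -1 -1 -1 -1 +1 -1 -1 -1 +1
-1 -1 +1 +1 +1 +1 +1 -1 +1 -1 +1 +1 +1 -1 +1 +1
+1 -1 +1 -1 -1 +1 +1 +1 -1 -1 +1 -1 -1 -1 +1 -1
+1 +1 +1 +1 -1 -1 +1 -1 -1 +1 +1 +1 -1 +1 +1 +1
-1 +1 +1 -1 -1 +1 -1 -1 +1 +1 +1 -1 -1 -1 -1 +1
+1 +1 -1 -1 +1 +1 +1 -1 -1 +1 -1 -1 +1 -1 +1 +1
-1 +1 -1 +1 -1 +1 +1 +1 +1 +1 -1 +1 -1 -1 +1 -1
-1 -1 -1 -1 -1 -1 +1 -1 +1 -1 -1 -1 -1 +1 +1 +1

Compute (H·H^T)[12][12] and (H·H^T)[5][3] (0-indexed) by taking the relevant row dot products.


Row 3 of H: [-1, -1, -1, -1, 1, 1, -1, 1, -1, 1, 1, 1, -1, 1, 1, 1].
Row 5 of H: [-1, -1, 1, 1, -1, -1, -1, 1, -1, 1, -1, -1, 1, -1, 1, 1].
Row 12 of H: [-1, 1, 1, -1, -1, 1, -1, -1, 1, 1, 1, -1, -1, -1, -1, 1].
(H·H^T)[12][12] = Σ_j H[12][j]·H[12][j] = (-1)² + (1)² + (1)² + (-1)² + (-1)² + (1)² + (-1)² + (-1)² + (1)² + (1)² + (1)² + (-1)² + (-1)² + (-1)² + (-1)² + (1)² = 1 + 1 + 1 + 1 + 1 + 1 + 1 + 1 + 1 + 1 + 1 + 1 + 1 + 1 + 1 + 1 = 16.
(H·H^T)[5][3] = Σ_j H[5][j]·H[3][j] = (-1)·(-1) + (-1)·(-1) + (1)·(-1) + (1)·(-1) + (-1)·(1) + (-1)·(1) + (-1)·(-1) + (1)·(1) + (-1)·(-1) + (1)·(1) + (-1)·(1) + (-1)·(1) + (1)·(-1) + (-1)·(1) + (1)·(1) + (1)·(1) = 1 + 1 + -1 + -1 + -1 + -1 + 1 + 1 + 1 + 1 + -1 + -1 + -1 + -1 + 1 + 1 = 0.
So rows 5 and 3 are orthogonal; the diagonal entry equals n = 16.

(12,12) entry = 16; (5,3) entry = 0.


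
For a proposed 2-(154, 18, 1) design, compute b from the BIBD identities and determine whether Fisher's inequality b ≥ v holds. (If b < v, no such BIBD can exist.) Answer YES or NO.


b = λv(v − 1)/(k(k − 1)) = 1·154·153/(18·17) = 23562/306 = 77.
Compare with v = 154: b < v, so Fisher's inequality fails.

NO


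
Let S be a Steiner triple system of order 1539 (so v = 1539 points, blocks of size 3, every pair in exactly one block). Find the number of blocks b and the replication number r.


An STS(v) is a 2-(v, 3, 1) BIBD: block size k = 3, λ = 1.
Replication: r(k − 1) = λ(v − 1) ⇒ r·2 = 1539 − 1 = 1538 ⇒ r = 769.
Block count: b = v(v − 1)/6 = 1539·1538/6 = 2366982/6 = 394497.

r = 769, b = 394497.


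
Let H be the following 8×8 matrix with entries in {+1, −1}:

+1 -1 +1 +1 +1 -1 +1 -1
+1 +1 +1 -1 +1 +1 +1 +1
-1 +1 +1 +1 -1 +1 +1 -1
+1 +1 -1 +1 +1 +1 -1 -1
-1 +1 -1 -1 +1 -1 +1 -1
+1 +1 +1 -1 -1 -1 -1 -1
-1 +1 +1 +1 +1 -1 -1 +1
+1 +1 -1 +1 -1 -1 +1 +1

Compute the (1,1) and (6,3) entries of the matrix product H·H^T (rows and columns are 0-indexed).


Row 1 of H: [1, 1, 1, -1, 1, 1, 1, 1].
Row 3 of H: [1, 1, -1, 1, 1, 1, -1, -1].
Row 6 of H: [-1, 1, 1, 1, 1, -1, -1, 1].
(H·H^T)[1][1] = Σ_j H[1][j]·H[1][j] = (1)² + (1)² + (1)² + (-1)² + (1)² + (1)² + (1)² + (1)² = 1 + 1 + 1 + 1 + 1 + 1 + 1 + 1 = 8.
(H·H^T)[6][3] = Σ_j H[6][j]·H[3][j] = (-1)·(1) + (1)·(1) + (1)·(-1) + (1)·(1) + (1)·(1) + (-1)·(1) + (-1)·(-1) + (1)·(-1) = -1 + 1 + -1 + 1 + 1 + -1 + 1 + -1 = 0.
So rows 6 and 3 are orthogonal; the diagonal entry equals n = 8.

(1,1) entry = 8; (6,3) entry = 0.


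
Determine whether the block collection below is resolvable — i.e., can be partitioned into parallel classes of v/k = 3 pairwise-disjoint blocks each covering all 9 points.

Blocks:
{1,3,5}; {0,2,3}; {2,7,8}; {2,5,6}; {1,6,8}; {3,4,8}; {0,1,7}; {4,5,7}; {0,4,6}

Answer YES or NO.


v = 9, block size k = 3, number of blocks = 9.
For resolvability, blocks must partition into parallel classes of size v/k = 3.
Total blocks must therefore be a multiple of 3: 9 = 3·3 + 0 ⇒ divisible ✓.
Greedy packing gives 3 candidate class(es). Each should be a full parallel class (size 3, covers all 9 points).
  Class 1 (3 blocks): {1,3,5}; {2,7,8}; {0,4,6}. Points covered: [0, 1, 2, 3, 4, 5, 6, 7, 8].
  Class 2 (3 blocks): {0,2,3}; {1,6,8}; {4,5,7}. Points covered: [0, 1, 2, 3, 4, 5, 6, 7, 8].
  Class 3 (3 blocks): {2,5,6}; {3,4,8}; {0,1,7}. Points covered: [0, 1, 2, 3, 4, 5, 6, 7, 8].
All classes full (size 3)? YES. All classes cover every point? YES.
Resolvable? YES.

YES


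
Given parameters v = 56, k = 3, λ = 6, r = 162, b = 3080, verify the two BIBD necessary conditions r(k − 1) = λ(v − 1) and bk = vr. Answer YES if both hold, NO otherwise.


Condition (i): r(k − 1) = 162·2 = 324; λ(v − 1) = 6·55 = 330. Match? NO.
Condition (ii): bk = 3080·3 = 9240; vr = 56·162 = 9072. Match? NO.
Both conditions hold? NO.

NO


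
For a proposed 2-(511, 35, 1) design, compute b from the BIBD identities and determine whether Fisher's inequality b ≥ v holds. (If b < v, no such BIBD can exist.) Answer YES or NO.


b = λv(v − 1)/(k(k − 1)) = 1·511·510/(35·34) = 260610/1190 = 219.
Compare with v = 511: b < v, so Fisher's inequality fails.

NO


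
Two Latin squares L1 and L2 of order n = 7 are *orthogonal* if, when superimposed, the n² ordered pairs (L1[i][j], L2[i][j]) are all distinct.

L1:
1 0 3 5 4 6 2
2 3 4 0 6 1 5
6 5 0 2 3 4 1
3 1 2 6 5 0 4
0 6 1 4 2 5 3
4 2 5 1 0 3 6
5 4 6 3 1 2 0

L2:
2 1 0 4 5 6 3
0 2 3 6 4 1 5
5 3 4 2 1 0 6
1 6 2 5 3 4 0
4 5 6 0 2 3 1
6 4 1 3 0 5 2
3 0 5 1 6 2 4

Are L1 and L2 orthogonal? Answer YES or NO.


Form the n² = 49 superimposed pairs (L1[i][j], L2[i][j]), row by row (rows and columns indexed from 0):
row 0: (1,2) (0,1) (3,0) (5,4) (4,5) (6,6) (2,3)
row 1: (2,0) (3,2) (4,3) (0,6) (6,4) (1,1) (5,5)
row 2: (6,5) (5,3) (0,4) (2,2) (3,1) (4,0) (1,6)
row 3: (3,1) (1,6) (2,2) (6,5) (5,3) (0,4) (4,0)
row 4: (0,4) (6,5) (1,6) (4,0) (2,2) (5,3) (3,1)
row 5: (4,6) (2,4) (5,1) (1,3) (0,0) (3,5) (6,2)
row 6: (5,3) (4,0) (6,5) (3,1) (1,6) (2,2) (0,4)
Orthogonality requires all 49 pairs distinct.
But the pair (3,1) repeats: cell (2,4) has L1 = 3, L2 = 1, and cell (3,0) has L1 = 3, L2 = 1.
A repeated pair means some other pair never occurs (only 28 distinct pairs out of 49), so the squares are not orthogonal.
Conclusion: NO.

NO


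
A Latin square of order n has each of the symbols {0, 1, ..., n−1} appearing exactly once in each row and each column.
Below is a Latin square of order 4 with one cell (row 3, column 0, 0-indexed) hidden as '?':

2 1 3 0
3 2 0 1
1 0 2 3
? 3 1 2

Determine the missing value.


Row 3 contains symbols [1, 2, 3] — missing [0].
Column 0 contains symbols [1, 2, 3] — missing [0].
The missing symbol must appear in both missing sets; intersection = [0].
Therefore the hidden value is 0.

Missing value = 0.


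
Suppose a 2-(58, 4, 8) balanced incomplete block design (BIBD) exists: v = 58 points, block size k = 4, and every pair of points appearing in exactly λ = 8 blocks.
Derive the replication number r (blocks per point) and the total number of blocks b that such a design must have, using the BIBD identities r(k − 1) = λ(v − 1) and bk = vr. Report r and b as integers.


Any 2-(v, k, λ) BIBD satisfies two necessary conditions:
  (i)  Each point sits in r blocks, and counting incidences through any fixed point gives r(k − 1) = λ(v − 1), so r = λ(v − 1)/(k − 1).
  (ii) Total incidences bk = vr, so b = vr/k.
Step 1: r = λ(v − 1)/(k − 1) = 8·(58 − 1)/(4 − 1) = 8·57/3 = 456/3 = 152.
Step 2: b = vr/k = 58·152/4 = 8816/4 = 2204.
Check integrality: r = 152 ∈ Z ✓, b = 2204 ∈ Z ✓.
(These identities are necessary conditions: they determine r and b for any design with these parameters, but do not by themselves prove that one exists.)

r = 152, b = 2204.


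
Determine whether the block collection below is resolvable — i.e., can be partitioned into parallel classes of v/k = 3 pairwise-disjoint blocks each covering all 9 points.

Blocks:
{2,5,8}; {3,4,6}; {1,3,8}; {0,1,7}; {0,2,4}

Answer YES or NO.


v = 9, block size k = 3, number of blocks = 5.
For resolvability, blocks must partition into parallel classes of size v/k = 3.
Total blocks must therefore be a multiple of 3: 5 = 3·1 + 2 ⇒ not divisible ✗.
Resolvable? NO.

NO


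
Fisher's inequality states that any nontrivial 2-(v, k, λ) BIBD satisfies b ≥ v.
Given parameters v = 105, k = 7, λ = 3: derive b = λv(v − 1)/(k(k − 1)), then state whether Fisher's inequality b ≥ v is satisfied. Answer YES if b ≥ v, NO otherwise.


b = λv(v − 1)/(k(k − 1)) = 3·105·104/(7·6) = 32760/42 = 780.
Compare with v = 105: b ≥ v, so Fisher's inequality holds.

YES


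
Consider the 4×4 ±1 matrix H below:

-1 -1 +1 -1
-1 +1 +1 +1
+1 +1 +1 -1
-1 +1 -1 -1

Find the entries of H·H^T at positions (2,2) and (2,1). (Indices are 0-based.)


Row 1 of H: [-1, 1, 1, 1].
Row 2 of H: [1, 1, 1, -1].
(H·H^T)[2][2] = Σ_j H[2][j]·H[2][j] = (1)² + (1)² + (1)² + (-1)² = 1 + 1 + 1 + 1 = 4.
(H·H^T)[2][1] = Σ_j H[2][j]·H[1][j] = (1)·(-1) + (1)·(1) + (1)·(1) + (-1)·(1) = -1 + 1 + 1 + -1 = 0.
So rows 2 and 1 are orthogonal; the diagonal entry equals n = 4.

(2,2) entry = 4; (2,1) entry = 0.


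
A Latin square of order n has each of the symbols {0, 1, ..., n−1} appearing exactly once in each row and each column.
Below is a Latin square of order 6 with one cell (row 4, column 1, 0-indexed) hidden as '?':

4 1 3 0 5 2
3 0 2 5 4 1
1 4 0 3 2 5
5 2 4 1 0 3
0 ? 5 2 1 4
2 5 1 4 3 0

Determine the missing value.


Row 4 contains symbols [0, 1, 2, 4, 5] — missing [3].
Column 1 contains symbols [0, 1, 2, 4, 5] — missing [3].
The missing symbol must appear in both missing sets; intersection = [3].
Therefore the hidden value is 3.

Missing value = 3.
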